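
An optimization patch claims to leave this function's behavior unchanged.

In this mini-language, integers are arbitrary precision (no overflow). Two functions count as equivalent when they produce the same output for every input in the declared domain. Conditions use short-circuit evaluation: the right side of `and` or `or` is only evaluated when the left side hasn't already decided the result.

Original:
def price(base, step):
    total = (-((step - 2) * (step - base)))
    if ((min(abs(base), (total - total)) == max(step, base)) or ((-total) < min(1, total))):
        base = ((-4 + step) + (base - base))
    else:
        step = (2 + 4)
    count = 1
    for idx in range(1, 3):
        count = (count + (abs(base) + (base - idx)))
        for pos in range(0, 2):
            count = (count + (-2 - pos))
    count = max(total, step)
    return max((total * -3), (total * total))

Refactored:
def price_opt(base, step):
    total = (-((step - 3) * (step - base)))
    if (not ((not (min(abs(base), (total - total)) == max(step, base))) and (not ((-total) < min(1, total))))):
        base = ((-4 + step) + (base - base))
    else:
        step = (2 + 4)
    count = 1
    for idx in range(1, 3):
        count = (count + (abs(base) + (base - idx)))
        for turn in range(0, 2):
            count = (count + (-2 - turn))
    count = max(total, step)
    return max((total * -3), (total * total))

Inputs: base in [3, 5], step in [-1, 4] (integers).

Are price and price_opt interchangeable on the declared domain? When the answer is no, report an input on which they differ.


base=3, step=-1 yields 144 from price but 256 from price_opt.
verdict: not equivalent; witness: base=3, step=-1


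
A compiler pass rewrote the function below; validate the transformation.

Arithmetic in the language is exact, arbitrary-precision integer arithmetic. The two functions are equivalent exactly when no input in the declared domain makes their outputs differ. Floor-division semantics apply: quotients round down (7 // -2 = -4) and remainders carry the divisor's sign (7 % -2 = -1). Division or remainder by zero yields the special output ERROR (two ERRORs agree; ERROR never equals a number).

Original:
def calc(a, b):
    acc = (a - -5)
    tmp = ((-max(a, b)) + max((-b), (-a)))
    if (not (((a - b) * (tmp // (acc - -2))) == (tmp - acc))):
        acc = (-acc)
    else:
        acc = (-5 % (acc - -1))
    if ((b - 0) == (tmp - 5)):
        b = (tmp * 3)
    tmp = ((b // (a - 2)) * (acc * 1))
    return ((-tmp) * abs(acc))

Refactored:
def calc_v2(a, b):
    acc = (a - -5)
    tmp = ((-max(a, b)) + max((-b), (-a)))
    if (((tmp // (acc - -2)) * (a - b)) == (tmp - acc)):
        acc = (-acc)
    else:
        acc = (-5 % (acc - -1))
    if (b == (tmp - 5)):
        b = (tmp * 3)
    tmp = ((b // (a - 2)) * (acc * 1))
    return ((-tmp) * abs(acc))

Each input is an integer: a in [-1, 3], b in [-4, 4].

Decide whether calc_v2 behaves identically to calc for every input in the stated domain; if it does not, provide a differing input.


These are not equivalent — on a=-1, b=-4 the outputs split (16 vs 0).
calc: acc=4, then tmp=5, then (not (((a - b) * (tmp // (acc - -2))) == (tmp - acc))) is true, then acc=-4, then ((b - 0) == (tmp - 5)) is false, then tmp=-4, then returns 16
calc_v2: acc=4, then tmp=5, then (((tmp // (acc - -2)) * (a - b)) == (tmp - acc)) is false, then acc=0, then (b == (tmp - 5)) is false, then tmp=0, then returns 0
verdict: not equivalent; witness: a=-1, b=-4


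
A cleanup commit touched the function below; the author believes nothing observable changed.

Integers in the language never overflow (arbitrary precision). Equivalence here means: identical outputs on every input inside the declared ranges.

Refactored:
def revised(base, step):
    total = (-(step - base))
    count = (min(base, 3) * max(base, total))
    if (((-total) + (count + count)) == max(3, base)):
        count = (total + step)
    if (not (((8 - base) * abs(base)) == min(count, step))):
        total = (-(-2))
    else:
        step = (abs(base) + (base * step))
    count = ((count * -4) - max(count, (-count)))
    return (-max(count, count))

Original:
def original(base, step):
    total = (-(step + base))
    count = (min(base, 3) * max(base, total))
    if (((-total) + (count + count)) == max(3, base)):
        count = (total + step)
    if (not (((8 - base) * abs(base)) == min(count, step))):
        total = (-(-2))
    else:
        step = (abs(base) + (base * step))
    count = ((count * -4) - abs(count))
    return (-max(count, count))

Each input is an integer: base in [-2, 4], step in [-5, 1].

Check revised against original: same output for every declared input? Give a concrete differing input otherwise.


These are not equivalent — on base=-2, step=-5 the outputs split (-42 vs -18).
original: total=7, then count=-14, then (((-total) + (count + count)) == max(3, base)) is false, then (not (((8 - base) * abs(base)) == min(count, step))) is true, then total=2, then count=42, then returns -42
revised: total=3, then count=-6, then (((-total) + (count + count)) == max(3, base)) is false, then (not (((8 - base) * abs(base)) == min(count, step))) is true, then total=2, then count=18, then returns -18
verdict: not equivalent; witness: base=-2, step=-5


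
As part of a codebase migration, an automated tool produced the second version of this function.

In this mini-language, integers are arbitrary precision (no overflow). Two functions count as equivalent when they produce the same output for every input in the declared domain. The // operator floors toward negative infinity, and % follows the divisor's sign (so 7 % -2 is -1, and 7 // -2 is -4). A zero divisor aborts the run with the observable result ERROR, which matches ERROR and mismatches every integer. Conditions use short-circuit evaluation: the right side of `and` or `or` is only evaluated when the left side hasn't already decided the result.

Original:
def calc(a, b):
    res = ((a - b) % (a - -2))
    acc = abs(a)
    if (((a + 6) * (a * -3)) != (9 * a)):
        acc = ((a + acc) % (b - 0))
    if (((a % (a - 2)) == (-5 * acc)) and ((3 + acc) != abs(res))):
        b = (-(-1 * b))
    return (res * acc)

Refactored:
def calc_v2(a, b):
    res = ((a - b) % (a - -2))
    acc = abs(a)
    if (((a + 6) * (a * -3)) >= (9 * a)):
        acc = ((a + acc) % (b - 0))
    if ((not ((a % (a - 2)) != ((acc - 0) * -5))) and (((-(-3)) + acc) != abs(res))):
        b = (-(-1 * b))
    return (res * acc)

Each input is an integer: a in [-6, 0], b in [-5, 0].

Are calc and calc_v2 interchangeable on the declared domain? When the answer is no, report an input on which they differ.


On input a=0, b=0, calc returns 0 while calc_v2 returns ERROR.
verdict: not equivalent; witness: a=0, b=0


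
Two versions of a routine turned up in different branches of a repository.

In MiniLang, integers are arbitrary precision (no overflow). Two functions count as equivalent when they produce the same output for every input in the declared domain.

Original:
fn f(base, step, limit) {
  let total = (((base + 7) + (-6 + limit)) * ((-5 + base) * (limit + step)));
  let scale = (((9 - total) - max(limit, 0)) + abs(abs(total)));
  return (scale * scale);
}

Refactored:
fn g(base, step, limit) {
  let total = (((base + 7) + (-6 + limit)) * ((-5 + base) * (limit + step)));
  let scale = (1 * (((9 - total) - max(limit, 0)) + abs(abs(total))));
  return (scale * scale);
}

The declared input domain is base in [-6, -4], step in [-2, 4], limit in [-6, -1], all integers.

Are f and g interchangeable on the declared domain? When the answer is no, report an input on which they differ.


Behavior is preserved: although arithmetic usage differs; constant usage differs, the outputs never diverge.
As a probe, take base=-6, step=2, limit=-3: f runs total := -88 | scale := 185 | result 34225; g runs total := -88 | scale := 185 | result 34225; both end at 34225.
Every one of the 126 inputs gives matching results.
verdict: equivalent


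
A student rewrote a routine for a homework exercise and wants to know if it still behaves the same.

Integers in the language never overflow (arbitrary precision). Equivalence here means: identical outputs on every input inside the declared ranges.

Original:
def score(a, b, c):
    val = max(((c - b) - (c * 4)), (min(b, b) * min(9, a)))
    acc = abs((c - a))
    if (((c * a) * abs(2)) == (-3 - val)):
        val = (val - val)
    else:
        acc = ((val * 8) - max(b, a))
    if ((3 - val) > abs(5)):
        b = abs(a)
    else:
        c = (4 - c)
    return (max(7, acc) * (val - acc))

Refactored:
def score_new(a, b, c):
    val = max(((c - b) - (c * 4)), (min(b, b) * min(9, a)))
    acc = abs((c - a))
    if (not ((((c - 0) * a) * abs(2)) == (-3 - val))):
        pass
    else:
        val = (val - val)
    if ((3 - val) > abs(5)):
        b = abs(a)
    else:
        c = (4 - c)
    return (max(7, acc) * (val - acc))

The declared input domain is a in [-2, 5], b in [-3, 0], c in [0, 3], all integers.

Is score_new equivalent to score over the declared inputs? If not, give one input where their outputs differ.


The rewrite breaks on a=-2, b=-3, c=0, where the results are -2200 and 28.
score: val=6, then acc=2, then (((c * a) * abs(2)) == (-3 - val)) is false, then acc=50, then ((3 - val) > abs(5)) is false, then c=4, then returns -2200
score_new: val=6, then acc=2, then (not ((((c - 0) * a) * abs(2)) == (-3 - val))) is true, then ((3 - val) > abs(5)) is false, then c=4, then returns 28
verdict: not equivalent; witness: a=-2, b=-3, c=0


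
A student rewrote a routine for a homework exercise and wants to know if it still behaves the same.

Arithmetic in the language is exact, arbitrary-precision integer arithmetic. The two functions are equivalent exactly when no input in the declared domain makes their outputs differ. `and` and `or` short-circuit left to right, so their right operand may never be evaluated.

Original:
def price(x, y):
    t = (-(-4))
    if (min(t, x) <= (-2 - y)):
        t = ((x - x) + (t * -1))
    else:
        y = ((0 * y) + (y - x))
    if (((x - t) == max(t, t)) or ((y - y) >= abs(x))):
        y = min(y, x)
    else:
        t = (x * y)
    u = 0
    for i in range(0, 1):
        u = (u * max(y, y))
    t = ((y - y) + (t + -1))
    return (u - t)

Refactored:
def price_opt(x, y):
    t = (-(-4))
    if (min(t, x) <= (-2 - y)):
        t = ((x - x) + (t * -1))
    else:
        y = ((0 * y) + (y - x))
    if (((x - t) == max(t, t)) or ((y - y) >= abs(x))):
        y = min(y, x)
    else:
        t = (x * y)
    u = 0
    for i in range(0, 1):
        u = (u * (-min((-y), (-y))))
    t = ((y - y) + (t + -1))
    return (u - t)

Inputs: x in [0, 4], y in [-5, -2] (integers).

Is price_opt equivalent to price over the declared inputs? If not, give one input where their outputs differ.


This is a faithful refactor — min/max/abs usage differs, but the computed results match everywhere.
Tracing x=1, y=-4: price: t = 4; (min(t, x) <= (-2 - y)) -> true; t = -4; (((x - t) == max(t, t)) or ((y - y) >= abs(x))) -> false; t = -4; u = 0; [i=0]; u = 0; t = -5; return 5 | price_opt: t = 4; (min(t, x) <= (-2 - y)) -> true; t = -4; (((x - t) == max(t, t)) or ((y - y) >= abs(x))) -> false; t = -4; u = 0; [i=0]; u = 0; t = -5; return 5 — matching result 5.
An exhaustive pass over the 20 declared inputs shows identical outputs.
verdict: equivalent


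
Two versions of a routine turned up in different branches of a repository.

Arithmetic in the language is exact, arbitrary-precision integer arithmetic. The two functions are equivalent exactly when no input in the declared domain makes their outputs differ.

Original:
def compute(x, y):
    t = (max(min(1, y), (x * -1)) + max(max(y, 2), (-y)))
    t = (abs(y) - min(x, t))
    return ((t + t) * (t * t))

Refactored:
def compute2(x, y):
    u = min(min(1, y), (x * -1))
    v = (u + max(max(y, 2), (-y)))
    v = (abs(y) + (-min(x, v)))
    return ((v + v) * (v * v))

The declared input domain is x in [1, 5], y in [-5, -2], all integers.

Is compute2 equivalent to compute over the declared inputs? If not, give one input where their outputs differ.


These are not equivalent — on x=1, y=-5 the outputs split (128 vs 250).
compute: t=4, then t=4, then returns 128
compute2: u=-5, then v=0, then v=5, then returns 250
verdict: not equivalent; witness: x=1, y=-5


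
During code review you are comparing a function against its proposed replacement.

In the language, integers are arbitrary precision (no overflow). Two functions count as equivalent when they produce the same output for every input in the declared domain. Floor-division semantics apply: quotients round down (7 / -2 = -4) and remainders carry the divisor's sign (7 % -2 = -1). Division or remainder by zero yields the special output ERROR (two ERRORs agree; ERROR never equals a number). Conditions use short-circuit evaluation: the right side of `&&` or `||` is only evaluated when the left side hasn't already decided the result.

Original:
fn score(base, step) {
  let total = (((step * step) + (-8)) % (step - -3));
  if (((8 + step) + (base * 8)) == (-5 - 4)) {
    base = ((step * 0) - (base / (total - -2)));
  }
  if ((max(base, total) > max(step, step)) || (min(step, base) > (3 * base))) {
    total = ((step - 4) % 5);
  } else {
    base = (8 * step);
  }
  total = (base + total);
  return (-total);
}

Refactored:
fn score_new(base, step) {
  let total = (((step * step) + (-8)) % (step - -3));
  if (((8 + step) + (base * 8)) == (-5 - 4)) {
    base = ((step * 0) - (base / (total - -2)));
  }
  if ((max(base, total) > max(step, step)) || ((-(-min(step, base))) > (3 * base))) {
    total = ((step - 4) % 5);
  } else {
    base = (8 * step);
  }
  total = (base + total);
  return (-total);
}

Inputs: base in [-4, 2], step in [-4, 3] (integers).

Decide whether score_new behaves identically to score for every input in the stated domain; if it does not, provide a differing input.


Reading the diff, among the changes: same computation, different form.
Spot check at base=0, step=-2 — score: total = 0; (((8 + step) + (base * 8)) == (-5 - 4)) -> false; ((max(base, total) > max(step, step)) || (min(step, base) > (3 * base))) -> true; total = 4; total = 4; return -4. score_new: total = 0; (((8 + step) + (base * 8)) == (-5 - 4)) -> false; ((max(base, total) > max(step, step)) || ((-(-min(step, base))) > (3 * base))) -> true; total = 4; total = 4; return -4. Both give -4.
Across all 56 domain points the two functions coincide.
verdict: equivalent


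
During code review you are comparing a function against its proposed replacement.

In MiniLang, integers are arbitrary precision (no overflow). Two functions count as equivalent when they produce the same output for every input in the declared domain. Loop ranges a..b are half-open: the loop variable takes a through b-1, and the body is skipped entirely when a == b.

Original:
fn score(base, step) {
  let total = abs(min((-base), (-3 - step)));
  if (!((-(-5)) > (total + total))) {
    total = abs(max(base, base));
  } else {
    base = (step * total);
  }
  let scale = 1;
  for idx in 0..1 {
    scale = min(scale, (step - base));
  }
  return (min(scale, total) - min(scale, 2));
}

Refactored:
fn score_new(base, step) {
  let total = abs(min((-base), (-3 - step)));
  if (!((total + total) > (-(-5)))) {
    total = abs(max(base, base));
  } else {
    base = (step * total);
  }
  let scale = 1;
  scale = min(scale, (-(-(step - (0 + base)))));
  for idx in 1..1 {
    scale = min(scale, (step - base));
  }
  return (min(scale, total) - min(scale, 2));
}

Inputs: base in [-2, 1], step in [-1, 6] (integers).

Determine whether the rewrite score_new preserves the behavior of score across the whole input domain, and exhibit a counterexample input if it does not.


The rewrite breaks on base=0, step=1, where the results are -1 and 0.
score: total = 4; (!((-(-5)) > (total + total))) -> true; total = 0; scale = 1; [idx=0]; scale = 1; return -1
score_new: total = 4; (!((total + total) > (-(-5)))) -> false; base = 4; scale = 1; scale = -3; the idx loop: no iterations; return 0
verdict: not equivalent; witness: base=0, step=1


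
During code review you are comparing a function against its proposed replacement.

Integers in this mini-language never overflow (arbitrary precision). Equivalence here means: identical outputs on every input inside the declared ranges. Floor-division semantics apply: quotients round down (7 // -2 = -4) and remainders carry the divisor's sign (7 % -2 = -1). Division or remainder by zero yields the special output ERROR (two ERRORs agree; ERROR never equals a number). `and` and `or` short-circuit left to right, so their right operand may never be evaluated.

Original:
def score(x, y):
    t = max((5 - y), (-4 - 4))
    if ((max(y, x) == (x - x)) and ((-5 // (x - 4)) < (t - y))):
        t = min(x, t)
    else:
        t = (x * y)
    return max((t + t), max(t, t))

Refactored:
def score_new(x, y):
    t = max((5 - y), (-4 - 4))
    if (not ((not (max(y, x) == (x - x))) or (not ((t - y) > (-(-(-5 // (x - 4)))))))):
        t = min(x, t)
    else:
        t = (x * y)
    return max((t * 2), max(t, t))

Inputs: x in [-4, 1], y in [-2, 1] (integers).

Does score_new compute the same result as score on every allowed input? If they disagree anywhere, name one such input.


Changes here: constant usage differs; and arithmetic usage differs; and comparison usage differs; and boolean connective usage differs; the full 24-point sweep finds no disagreement.
verdict: equivalent


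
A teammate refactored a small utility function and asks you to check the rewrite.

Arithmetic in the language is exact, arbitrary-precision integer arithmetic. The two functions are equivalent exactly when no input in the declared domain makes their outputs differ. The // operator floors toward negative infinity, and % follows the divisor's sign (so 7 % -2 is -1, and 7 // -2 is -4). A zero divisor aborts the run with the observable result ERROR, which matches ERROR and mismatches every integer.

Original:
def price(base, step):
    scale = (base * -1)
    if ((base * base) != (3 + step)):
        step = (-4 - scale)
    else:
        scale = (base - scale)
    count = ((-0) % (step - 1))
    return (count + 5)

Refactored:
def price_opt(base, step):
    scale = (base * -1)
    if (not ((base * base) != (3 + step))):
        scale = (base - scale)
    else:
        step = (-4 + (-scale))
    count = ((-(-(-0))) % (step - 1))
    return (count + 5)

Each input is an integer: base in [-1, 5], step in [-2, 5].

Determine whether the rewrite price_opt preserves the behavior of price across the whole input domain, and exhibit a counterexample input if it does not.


Behavior is preserved: although arithmetic usage differs, plus boolean connective usage differs, the outputs never diverge.
Tracing base=0, step=5: price: scale := 0 | ((base * base) != (3 + step)): true | step := -4 | count := 0 | result 5 | price_opt: scale := 0 | (not ((base * base) != (3 + step))): false | step := -4 | count := 0 | result 5 — matching result 5.
Every one of the 56 inputs gives matching results.
verdict: equivalent


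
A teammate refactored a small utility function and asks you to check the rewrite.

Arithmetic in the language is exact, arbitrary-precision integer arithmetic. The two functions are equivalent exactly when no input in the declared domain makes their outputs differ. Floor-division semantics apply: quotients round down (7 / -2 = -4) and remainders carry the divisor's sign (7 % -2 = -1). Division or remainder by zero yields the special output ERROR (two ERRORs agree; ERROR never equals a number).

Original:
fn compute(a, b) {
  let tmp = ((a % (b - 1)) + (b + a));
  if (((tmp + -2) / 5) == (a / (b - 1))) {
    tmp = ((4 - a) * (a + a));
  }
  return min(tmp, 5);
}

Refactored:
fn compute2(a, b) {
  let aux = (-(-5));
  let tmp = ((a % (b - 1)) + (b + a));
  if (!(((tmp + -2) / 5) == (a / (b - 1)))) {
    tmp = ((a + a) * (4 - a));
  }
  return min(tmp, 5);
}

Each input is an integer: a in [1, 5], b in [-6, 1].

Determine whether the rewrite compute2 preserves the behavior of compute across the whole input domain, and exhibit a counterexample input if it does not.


Not equivalent: a=1, b=-6 separates them (-11 vs 5).
compute: tmp := -11 | (((tmp + -2) / 5) == (a / (b - 1))): false | result -11
compute2: aux := 5 | tmp := -11 | (!(((tmp + -2) / 5) == (a / (b - 1)))): true | tmp := 6 | result 5
verdict: not equivalent; witness: a=1, b=-6


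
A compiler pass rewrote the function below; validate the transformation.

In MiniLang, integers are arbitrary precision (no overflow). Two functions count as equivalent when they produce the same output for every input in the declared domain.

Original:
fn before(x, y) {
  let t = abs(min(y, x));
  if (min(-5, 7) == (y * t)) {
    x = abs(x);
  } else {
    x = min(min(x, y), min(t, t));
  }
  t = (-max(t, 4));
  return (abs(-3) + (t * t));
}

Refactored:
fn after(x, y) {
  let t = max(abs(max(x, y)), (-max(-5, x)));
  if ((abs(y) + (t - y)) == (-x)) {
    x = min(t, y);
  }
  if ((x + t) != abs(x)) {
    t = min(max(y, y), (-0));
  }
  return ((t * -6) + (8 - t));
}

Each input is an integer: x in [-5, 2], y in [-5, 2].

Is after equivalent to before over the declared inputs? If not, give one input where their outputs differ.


Take x=-5, y=-5.
before: t = 5; (min(-5, 7) == (y * t)) -> false; x = -5; t = -5; return 28
after: t = 5; ((abs(y) + (t - y)) == (-x)) -> false; ((x + t) != abs(x)) -> true; t = -5; return 43
28 != 43, so the rewrite changes behavior.
verdict: not equivalent; witness: x=-5, y=-5


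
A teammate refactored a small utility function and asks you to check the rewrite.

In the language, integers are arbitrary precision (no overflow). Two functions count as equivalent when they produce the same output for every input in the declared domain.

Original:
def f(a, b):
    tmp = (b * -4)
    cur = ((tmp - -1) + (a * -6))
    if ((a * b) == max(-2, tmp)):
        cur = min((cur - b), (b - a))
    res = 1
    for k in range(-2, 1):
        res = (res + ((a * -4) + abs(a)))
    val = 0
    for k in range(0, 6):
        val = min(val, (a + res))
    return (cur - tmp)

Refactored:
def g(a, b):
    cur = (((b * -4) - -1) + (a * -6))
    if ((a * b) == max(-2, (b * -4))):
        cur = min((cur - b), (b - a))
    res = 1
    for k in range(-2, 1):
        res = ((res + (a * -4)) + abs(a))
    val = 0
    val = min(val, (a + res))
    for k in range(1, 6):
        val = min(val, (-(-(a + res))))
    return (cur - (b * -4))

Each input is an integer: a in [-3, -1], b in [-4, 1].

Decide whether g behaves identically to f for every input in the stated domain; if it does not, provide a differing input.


Equivalent — the differences include constant usage differs, min/max/abs usage differs, loop structure differs, local variable names differ, arithmetic usage differs, yet no declared input distinguishes the two.
Spot check at a=-3, b=-4 — f: tmp=16, then cur=35, then ((a * b) == max(-2, tmp)) is false, then res=1, then (k=-2), then res=16, then (k=-1), then res=31, then (k=0), then res=46, then val=0, then (k=0), then val=0, then (k=1), then val=0, then (k=2), then val=0, then (k=3), then val=0, then (k=4), then val=0, then (k=5), then val=0, then returns 19. g: cur=35, then ((a * b) == max(-2, (b * -4))) is false, then res=1, then (k=-2), then res=16, then (k=-1), then res=31, then (k=0), then res=46, then val=0, then val=0, then (k=1), then val=0, then (k=2), then val=0, then (k=3), then val=0, then (k=4), then val=0, then (k=5), then val=0, then returns 19. Both give 19.
Checked all 18 inputs in the declared domain: the outputs agree on every one.
verdict: equivalent


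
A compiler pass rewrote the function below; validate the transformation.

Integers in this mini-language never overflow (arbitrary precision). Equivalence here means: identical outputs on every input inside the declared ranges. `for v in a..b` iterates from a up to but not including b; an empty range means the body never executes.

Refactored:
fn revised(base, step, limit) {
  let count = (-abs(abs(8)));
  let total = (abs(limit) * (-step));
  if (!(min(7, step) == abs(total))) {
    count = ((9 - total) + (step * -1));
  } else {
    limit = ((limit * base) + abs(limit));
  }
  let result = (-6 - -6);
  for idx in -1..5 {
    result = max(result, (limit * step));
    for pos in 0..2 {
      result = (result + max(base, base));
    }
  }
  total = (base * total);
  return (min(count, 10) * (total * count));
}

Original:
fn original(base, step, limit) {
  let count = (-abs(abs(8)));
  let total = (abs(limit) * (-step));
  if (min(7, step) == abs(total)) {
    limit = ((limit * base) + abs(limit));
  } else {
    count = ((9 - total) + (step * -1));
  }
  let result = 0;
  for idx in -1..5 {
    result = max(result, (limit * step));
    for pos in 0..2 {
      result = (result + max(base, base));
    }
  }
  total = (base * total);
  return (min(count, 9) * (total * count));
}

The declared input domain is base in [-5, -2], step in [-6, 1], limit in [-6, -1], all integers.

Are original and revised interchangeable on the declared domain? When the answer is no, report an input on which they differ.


At base=-5, step=1, limit=-6: original gives 3780, revised gives 4200.
verdict: not equivalent; witness: base=-5, step=1, limit=-6


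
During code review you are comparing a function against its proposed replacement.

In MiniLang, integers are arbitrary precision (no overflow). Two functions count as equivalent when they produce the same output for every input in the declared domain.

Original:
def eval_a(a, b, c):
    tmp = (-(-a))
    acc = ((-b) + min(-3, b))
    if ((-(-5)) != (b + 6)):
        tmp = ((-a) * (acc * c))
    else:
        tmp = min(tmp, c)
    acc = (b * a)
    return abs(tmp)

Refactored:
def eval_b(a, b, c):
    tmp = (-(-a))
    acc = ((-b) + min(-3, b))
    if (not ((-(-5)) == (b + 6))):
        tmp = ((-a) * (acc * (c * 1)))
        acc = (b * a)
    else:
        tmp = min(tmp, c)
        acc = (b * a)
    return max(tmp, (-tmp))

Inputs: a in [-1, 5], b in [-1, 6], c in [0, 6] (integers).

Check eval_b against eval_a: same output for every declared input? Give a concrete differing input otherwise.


The two are interchangeable: comparison usage differs, statement counts differ, min/max/abs usage differs, constant usage differs, boolean connective usage differs, arithmetic usage differs, and every declared input agrees.
One worked example (a=4, b=3, c=1) — eval_a: tmp becomes 4; next acc becomes -6; next ((-(-5)) != (b + 6)) evaluates to true; next tmp becomes 24; next acc becomes 12; next final value 24; eval_b: tmp becomes 4; next acc becomes -6; next (not ((-(-5)) == (b + 6))) evaluates to true; next tmp becomes 24; next acc becomes 12; next final value 24; agreement on 24.
Checked all 392 inputs in the declared domain: the outputs agree on every one.
verdict: equivalent


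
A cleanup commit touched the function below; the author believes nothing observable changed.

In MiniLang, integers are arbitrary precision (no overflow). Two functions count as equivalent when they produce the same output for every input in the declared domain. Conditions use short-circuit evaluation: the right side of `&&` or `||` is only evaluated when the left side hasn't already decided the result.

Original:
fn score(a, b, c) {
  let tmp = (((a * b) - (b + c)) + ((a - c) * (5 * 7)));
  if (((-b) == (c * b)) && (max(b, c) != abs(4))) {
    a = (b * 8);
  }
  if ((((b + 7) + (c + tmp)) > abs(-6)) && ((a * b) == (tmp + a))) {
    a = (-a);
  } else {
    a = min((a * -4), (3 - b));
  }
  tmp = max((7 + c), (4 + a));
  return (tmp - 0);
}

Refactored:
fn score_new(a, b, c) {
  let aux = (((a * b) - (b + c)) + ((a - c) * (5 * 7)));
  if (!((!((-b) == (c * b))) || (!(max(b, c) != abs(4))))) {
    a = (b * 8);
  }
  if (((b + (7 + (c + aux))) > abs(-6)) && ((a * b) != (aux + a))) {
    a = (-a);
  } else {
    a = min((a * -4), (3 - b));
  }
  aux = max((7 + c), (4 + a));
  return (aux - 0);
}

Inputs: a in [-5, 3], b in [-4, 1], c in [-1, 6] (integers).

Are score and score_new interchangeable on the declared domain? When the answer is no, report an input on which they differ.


a=-1, b=-4, c=-1 yields 11 from score but 36 from score_new.
verdict: not equivalent; witness: a=-1, b=-4, c=-1


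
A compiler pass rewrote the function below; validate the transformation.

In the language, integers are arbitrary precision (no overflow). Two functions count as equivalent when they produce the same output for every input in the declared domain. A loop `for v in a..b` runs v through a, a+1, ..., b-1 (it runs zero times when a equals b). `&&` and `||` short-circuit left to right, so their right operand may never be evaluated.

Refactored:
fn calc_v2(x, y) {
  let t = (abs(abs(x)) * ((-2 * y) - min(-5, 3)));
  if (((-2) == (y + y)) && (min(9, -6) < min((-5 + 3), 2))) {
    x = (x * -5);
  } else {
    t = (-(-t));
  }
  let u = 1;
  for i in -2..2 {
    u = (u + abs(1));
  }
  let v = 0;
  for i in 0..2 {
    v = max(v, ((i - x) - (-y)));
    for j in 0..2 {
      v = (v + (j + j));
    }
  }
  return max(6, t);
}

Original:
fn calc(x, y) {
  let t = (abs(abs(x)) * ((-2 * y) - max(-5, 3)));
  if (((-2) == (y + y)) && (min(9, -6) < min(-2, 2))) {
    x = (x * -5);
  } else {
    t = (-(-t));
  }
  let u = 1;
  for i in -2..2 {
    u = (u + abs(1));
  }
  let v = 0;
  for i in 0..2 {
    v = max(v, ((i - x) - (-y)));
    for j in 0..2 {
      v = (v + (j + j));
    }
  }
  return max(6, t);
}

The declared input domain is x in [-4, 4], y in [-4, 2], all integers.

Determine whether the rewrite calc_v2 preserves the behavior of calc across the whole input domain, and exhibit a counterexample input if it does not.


Try x=-4, y=-4.
calc: t = 20; (((-2) == (y + y)) && (min(9, -6) < min(-2, 2))) -> false; t = 20; u = 1; [i=-2]; u = 2; [i=-1]; u = 3; [i=0]; u = 4; [i=1]; u = 5; v = 0; [i=0]; v = 0; [j=0]; v = 0; [j=1]; v = 2; [i=1]; v = 2; [j=0]; v = 2; [j=1]; v = 4; return 20
calc_v2: t = 52; (((-2) == (y + y)) && (min(9, -6) < min((-5 + 3), 2))) -> false; t = 52; u = 1; [i=-2]; u = 2; [i=-1]; u = 3; [i=0]; u = 4; [i=1]; u = 5; v = 0; [i=0]; v = 0; [j=0]; v = 0; [j=1]; v = 2; [i=1]; v = 2; [j=0]; v = 2; [j=1]; v = 4; return 52
20 vs 52 — the two versions disagree here.
verdict: not equivalent; witness: x=-4, y=-4


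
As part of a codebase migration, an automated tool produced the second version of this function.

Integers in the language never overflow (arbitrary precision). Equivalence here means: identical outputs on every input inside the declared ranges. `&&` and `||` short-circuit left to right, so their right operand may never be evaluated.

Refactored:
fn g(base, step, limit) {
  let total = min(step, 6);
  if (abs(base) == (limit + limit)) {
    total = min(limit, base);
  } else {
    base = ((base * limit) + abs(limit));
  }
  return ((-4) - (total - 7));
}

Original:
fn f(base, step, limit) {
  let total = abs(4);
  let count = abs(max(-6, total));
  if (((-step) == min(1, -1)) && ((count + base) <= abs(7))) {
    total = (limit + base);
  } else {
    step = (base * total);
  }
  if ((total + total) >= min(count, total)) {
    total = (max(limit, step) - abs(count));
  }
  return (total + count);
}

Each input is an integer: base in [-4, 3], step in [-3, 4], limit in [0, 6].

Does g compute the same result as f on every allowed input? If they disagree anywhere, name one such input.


Take base=-4, step=-3, limit=0.
f: total = 4; count = 4; (((-step) == min(1, -1)) && ((count + base) <= abs(7))) -> false; step = -16; ((total + total) >= min(count, total)) -> true; total = -4; return 0
g: total = -3; (abs(base) == (limit + limit)) -> false; base = 0; return 6
0 != 6, so the rewrite changes behavior.
verdict: not equivalent; witness: base=-4, step=-3, limit=0


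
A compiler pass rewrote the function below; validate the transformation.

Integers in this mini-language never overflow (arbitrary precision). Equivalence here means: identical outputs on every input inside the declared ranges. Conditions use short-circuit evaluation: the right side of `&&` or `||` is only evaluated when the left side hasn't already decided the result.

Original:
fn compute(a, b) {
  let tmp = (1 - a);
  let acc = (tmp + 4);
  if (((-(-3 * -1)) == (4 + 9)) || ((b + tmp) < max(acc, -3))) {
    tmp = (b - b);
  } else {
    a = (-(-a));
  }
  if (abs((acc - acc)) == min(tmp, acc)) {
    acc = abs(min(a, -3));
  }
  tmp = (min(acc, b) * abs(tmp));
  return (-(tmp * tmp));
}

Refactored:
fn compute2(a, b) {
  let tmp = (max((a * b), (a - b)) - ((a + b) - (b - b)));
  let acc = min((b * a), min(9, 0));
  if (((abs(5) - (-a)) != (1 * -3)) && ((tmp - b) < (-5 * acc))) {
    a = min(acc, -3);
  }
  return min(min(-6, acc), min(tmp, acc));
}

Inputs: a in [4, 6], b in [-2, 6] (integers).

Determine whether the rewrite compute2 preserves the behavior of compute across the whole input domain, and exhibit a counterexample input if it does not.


Evaluate both at a=4, b=-2.
compute: tmp becomes -3; next acc becomes 1; next (((-(-3 * -1)) == (4 + 9)) || ((b + tmp) < max(acc, -3))) evaluates to true; next tmp becomes 0; next (abs((acc - acc)) == min(tmp, acc)) evaluates to true; next acc becomes 3; next tmp becomes 0; next final value 0
compute2: tmp becomes 4; next acc becomes -8; next (((abs(5) - (-a)) != (1 * -3)) && ((tmp - b) < (-5 * acc))) evaluates to true; next a becomes -8; next final value -8
0 against -8: the behavior changed.
verdict: not equivalent; witness: a=4, b=-2


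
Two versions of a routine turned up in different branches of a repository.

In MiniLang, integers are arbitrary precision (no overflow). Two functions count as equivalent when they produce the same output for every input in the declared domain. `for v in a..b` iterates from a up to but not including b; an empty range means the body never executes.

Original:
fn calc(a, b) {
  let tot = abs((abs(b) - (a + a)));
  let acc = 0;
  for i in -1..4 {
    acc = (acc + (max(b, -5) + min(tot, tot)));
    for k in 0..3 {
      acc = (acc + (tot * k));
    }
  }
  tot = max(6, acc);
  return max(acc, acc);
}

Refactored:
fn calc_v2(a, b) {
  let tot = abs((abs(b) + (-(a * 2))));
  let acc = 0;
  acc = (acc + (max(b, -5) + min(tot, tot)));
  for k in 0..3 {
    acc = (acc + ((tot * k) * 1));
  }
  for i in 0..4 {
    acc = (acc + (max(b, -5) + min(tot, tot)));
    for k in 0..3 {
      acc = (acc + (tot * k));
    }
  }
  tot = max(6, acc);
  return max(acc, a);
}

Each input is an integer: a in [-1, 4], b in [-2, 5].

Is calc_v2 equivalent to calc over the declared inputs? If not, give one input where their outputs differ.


Run the pair on a=1, b=-2.
calc: tot := 0 | acc := 0 | iter i=-1: | acc := -2 | iter k=0: | acc := -2 | iter k=1: | acc := -2 | iter k=2: | acc := -2 | iter i=0: | acc := -4 | iter k=0: | acc := -4 | iter k=1: | acc := -4 | iter k=2: | acc := -4 | iter i=1: | acc := -6 | iter k=0: | acc := -6 | iter k=1: | acc := -6 | iter k=2: | acc := -6 | iter i=2: | acc := -8 | iter k=0: | acc := -8 | iter k=1: | acc := -8 | iter k=2: | acc := -8 | iter i=3: | acc := -10 | iter k=0: | acc := -10 | iter k=1: | acc := -10 | iter k=2: | acc := -10 | tot := 6 | result -10
calc_v2: tot := 0 | acc := 0 | acc := -2 | iter k=0: | acc := -2 | iter k=1: | acc := -2 | iter k=2: | acc := -2 | iter i=0: | acc := -4 | iter k=0: | acc := -4 | iter k=1: | acc := -4 | iter k=2: | acc := -4 | iter i=1: | acc := -6 | iter k=0: | acc := -6 | iter k=1: | acc := -6 | iter k=2: | acc := -6 | iter i=2: | acc := -8 | iter k=0: | acc := -8 | iter k=1: | acc := -8 | iter k=2: | acc := -8 | iter i=3: | acc := -10 | iter k=0: | acc := -10 | iter k=1: | acc := -10 | iter k=2: | acc := -10 | tot := 6 | result 1
-10 against 1: the behavior changed.
verdict: not equivalent; witness: a=1, b=-2


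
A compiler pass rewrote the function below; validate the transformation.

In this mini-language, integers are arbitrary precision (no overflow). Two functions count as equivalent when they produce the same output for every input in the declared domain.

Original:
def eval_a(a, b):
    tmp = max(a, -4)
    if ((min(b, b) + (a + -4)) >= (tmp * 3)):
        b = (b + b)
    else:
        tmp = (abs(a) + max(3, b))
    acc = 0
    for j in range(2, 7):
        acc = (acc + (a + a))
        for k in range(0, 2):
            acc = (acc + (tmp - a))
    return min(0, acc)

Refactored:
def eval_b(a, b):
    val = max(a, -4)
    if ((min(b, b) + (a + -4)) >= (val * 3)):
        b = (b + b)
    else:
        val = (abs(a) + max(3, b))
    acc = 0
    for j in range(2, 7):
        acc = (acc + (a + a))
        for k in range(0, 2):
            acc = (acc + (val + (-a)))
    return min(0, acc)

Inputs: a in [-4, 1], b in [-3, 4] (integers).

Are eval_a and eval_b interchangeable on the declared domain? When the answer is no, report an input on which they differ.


Reading the diff, among the changes: local variable names differ, arithmetic usage differs.
Tracing a=-4, b=1: eval_a: tmp := -4 | ((min(b, b) + (a + -4)) >= (tmp * 3)): true | b := 2 | acc := 0 | iter j=2: | acc := -8 | iter k=0: | acc := -8 | iter k=1: | acc := -8 | iter j=3: | acc := -16 | iter k=0: | acc := -16 | iter k=1: | acc := -16 | iter j=4: | acc := -24 | iter k=0: | acc := -24 | iter k=1: | acc := -24 | iter j=5: | acc := -32 | iter k=0: | acc := -32 | iter k=1: | acc := -32 | iter j=6: | acc := -40 | iter k=0: | acc := -40 | iter k=1: | acc := -40 | result -40 | eval_b: val := -4 | ((min(b, b) + (a + -4)) >= (val * 3)): true | b := 2 | acc := 0 | iter j=2: | acc := -8 | iter k=0: | acc := -8 | iter k=1: | acc := -8 | iter j=3: | acc := -16 | iter k=0: | acc := -16 | iter k=1: | acc := -16 | iter j=4: | acc := -24 | iter k=0: | acc := -24 | iter k=1: | acc := -24 | iter j=5: | acc := -32 | iter k=0: | acc := -32 | iter k=1: | acc := -32 | iter j=6: | acc := -40 | iter k=0: | acc := -40 | iter k=1: | acc := -40 | result -40 — matching result -40.
Across all 48 domain points the two functions coincide.
verdict: equivalent


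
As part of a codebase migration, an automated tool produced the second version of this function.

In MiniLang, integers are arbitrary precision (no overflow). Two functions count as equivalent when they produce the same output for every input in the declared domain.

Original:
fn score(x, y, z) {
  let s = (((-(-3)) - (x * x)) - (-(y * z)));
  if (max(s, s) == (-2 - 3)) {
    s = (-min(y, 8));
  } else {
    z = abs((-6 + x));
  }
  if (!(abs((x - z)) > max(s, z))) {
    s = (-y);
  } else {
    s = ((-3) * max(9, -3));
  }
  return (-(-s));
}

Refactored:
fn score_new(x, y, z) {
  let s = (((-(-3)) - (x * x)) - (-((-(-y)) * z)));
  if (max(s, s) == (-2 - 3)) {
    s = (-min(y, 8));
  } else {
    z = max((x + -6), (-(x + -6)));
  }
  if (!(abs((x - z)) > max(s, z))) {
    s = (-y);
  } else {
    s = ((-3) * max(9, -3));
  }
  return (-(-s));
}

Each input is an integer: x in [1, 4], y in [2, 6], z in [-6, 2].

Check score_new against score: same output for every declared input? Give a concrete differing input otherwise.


The two versions differ — the changes include min/max/abs usage differs; also constant usage differs; also arithmetic usage differs.
Tracing x=4, y=5, z=2: score: s becomes -3; next (max(s, s) == (-2 - 3)) evaluates to false; next z becomes 2; next (!(abs((x - z)) > max(s, z))) evaluates to true; next s becomes -5; next final value -5 | score_new: s becomes -3; next (max(s, s) == (-2 - 3)) evaluates to false; next z becomes 2; next (!(abs((x - z)) > max(s, z))) evaluates to true; next s becomes -5; next final value -5 — matching result -5.
Every one of the 180 inputs gives matching results.
verdict: equivalent


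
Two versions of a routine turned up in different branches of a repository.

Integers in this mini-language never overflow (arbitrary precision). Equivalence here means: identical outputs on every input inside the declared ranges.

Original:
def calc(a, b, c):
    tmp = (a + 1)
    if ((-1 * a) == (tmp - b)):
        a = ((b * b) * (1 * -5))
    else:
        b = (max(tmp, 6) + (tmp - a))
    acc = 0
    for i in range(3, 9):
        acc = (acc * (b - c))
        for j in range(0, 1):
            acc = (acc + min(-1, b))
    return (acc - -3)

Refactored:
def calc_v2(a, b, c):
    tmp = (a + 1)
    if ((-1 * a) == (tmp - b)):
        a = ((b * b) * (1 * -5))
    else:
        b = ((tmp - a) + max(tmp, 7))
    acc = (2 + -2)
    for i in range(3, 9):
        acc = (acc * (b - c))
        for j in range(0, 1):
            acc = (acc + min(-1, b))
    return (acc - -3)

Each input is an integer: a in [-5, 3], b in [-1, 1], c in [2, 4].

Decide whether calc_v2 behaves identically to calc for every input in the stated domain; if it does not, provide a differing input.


At a=-5, b=-1, c=2: calc gives -3903, calc_v2 gives -9328.
verdict: not equivalent; witness: a=-5, b=-1, c=2
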